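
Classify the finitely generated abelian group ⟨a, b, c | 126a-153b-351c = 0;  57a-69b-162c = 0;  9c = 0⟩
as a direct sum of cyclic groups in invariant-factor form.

Answer: M ≅ ℤ/3 ⊕ ℤ/9 ⊕ ℤ/9

Derivation:
rank_ℚ(R)=3; free=3−3=0
SNF(R) diag = [3, 9, 9] → torsion [3, 9, 9]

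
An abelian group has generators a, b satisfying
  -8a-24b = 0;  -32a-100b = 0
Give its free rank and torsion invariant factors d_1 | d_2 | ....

Answer: M ≅ ℤ/4 ⊕ ℤ/8

Derivation:
rank_ℚ(R)=2; free=2−2=0
SNF(R) diag = [4, 8] → torsion [4, 8]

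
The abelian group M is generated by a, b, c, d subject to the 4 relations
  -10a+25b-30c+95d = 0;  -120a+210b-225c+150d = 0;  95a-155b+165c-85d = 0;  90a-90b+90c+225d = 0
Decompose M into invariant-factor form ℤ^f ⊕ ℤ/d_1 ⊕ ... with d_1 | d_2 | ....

Answer: M ≅ ℤ/5 ⊕ ℤ/15 ⊕ ℤ/45 ⊕ ℤ/135

Derivation:
rank_ℚ(R)=4; free=4−4=0
SNF(R) diag = [5, 15, 45, 135] → torsion [5, 15, 45, 135]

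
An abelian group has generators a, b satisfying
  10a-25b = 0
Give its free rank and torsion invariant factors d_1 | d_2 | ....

rank_ℚ(R)=1; free=2−1=1
SNF(R) diag = [5] → torsion [5]

Answer: M ≅ ℤ^1 ⊕ ℤ/5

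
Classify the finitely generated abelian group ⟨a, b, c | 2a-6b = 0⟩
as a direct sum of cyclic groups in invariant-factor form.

Answer: M ≅ ℤ^2 ⊕ ℤ/2

Derivation:
rank_ℚ(R)=1; free=3−1=2
SNF(R) diag = [2] → torsion [2]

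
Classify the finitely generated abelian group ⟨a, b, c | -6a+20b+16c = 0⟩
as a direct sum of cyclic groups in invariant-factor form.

rank_ℚ(R)=1; free=3−1=2
SNF(R) diag = [2] → torsion [2]

Answer: M ≅ ℤ^2 ⊕ ℤ/2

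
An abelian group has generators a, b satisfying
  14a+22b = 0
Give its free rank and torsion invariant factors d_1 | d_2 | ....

Answer: M ≅ ℤ^1 ⊕ ℤ/2

Derivation:
rank_ℚ(R)=1; free=2−1=1
SNF(R) diag = [2] → torsion [2]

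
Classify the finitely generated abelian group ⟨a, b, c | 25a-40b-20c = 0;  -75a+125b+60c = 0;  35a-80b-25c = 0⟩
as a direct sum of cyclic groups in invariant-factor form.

Answer: M ≅ ℤ/5 ⊕ ℤ/5 ⊕ ℤ/15

Derivation:
rank_ℚ(R)=3; free=3−3=0
SNF(R) diag = [5, 5, 15] → torsion [5, 5, 15]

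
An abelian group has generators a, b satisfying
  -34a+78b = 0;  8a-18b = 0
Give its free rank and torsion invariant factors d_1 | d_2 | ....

Answer: M ≅ ℤ/2 ⊕ ℤ/6

Derivation:
rank_ℚ(R)=2; free=2−2=0
SNF(R) diag = [2, 6] → torsion [2, 6]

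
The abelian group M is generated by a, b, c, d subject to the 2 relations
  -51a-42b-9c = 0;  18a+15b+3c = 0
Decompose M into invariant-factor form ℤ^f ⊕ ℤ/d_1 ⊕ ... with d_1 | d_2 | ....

Answer: M ≅ ℤ^2 ⊕ ℤ/3 ⊕ ℤ/3

Derivation:
rank_ℚ(R)=2; free=4−2=2
SNF(R) diag = [3, 3] → torsion [3, 3]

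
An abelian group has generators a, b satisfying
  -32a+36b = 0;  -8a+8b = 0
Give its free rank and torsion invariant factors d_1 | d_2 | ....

Answer: M ≅ ℤ/4 ⊕ ℤ/8

Derivation:
rank_ℚ(R)=2; free=2−2=0
SNF(R) diag = [4, 8] → torsion [4, 8]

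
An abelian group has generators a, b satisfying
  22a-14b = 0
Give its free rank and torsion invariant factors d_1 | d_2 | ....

Answer: M ≅ ℤ^1 ⊕ ℤ/2

Derivation:
rank_ℚ(R)=1; free=2−1=1
SNF(R) diag = [2] → torsion [2]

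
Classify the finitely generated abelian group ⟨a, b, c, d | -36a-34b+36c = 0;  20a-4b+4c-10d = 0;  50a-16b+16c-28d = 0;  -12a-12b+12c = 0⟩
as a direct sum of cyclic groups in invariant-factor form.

rank_ℚ(R)=4; free=4−4=0
SNF(R) diag = [2, 2, 6, 12] → torsion [2, 2, 6, 12]

Answer: M ≅ ℤ/2 ⊕ ℤ/2 ⊕ ℤ/6 ⊕ ℤ/12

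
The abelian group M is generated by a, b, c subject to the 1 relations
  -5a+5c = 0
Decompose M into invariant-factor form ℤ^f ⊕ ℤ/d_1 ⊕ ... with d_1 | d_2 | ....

rank_ℚ(R)=1; free=3−1=2
SNF(R) diag = [5] → torsion [5]

Answer: M ≅ ℤ^2 ⊕ ℤ/5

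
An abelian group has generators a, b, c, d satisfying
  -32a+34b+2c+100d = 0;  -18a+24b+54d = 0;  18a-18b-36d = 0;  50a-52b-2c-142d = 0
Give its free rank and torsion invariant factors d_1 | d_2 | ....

Answer: M ≅ ℤ/2 ⊕ ℤ/6 ⊕ ℤ/6 ⊕ ℤ/18

Derivation:
rank_ℚ(R)=4; free=4−4=0
SNF(R) diag = [2, 6, 6, 18] → torsion [2, 6, 6, 18]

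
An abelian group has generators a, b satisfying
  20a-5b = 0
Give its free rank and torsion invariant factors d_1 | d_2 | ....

Answer: M ≅ ℤ^1 ⊕ ℤ/5

Derivation:
rank_ℚ(R)=1; free=2−1=1
SNF(R) diag = [5] → torsion [5]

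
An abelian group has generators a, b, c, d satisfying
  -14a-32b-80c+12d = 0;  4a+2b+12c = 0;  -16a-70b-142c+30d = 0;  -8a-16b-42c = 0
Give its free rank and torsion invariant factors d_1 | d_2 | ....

Answer: M ≅ ℤ/2 ⊕ ℤ/2 ⊕ ℤ/6 ⊕ ℤ/6

Derivation:
rank_ℚ(R)=4; free=4−4=0
SNF(R) diag = [2, 2, 6, 6] → torsion [2, 2, 6, 6]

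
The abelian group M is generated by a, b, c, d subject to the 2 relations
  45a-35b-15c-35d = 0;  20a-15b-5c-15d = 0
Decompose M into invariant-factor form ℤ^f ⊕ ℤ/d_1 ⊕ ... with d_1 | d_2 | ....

rank_ℚ(R)=2; free=4−2=2
SNF(R) diag = [5, 5] → torsion [5, 5]

Answer: M ≅ ℤ^2 ⊕ ℤ/5 ⊕ ℤ/5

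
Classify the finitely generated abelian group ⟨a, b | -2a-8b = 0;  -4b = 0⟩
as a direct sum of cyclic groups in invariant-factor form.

rank_ℚ(R)=2; free=2−2=0
SNF(R) diag = [2, 4] → torsion [2, 4]

Answer: M ≅ ℤ/2 ⊕ ℤ/4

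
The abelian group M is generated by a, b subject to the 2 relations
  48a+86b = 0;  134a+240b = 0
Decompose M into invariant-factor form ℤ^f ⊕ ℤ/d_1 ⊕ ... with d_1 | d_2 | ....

rank_ℚ(R)=2; free=2−2=0
SNF(R) diag = [2, 2] → torsion [2, 2]

Answer: M ≅ ℤ/2 ⊕ ℤ/2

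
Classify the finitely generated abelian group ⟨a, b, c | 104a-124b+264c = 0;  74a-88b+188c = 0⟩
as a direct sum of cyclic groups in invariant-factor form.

rank_ℚ(R)=2; free=3−2=1
SNF(R) diag = [2, 4] → torsion [2, 4]

Answer: M ≅ ℤ^1 ⊕ ℤ/2 ⊕ ℤ/4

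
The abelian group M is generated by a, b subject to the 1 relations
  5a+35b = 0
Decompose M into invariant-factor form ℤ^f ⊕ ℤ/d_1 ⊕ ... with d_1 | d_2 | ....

Answer: M ≅ ℤ^1 ⊕ ℤ/5

Derivation:
rank_ℚ(R)=1; free=2−1=1
SNF(R) diag = [5] → torsion [5]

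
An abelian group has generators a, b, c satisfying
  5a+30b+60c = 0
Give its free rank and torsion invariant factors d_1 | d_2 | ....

Answer: M ≅ ℤ^2 ⊕ ℤ/5

Derivation:
rank_ℚ(R)=1; free=3−1=2
SNF(R) diag = [5] → torsion [5]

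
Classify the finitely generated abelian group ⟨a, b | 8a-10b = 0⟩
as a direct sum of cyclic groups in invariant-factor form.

Answer: M ≅ ℤ^1 ⊕ ℤ/2

Derivation:
rank_ℚ(R)=1; free=2−1=1
SNF(R) diag = [2] → torsion [2]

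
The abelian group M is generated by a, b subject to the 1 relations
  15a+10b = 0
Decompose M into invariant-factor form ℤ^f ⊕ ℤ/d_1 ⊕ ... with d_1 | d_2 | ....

Answer: M ≅ ℤ^1 ⊕ ℤ/5

Derivation:
rank_ℚ(R)=1; free=2−1=1
SNF(R) diag = [5] → torsion [5]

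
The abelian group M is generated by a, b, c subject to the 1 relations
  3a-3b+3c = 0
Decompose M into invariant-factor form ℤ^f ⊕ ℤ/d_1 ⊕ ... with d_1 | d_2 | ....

Answer: M ≅ ℤ^2 ⊕ ℤ/3

Derivation:
rank_ℚ(R)=1; free=3−1=2
SNF(R) diag = [3] → torsion [3]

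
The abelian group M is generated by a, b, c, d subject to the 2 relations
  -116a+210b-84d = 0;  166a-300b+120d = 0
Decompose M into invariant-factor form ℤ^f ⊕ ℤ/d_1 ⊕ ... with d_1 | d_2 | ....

Answer: M ≅ ℤ^2 ⊕ ℤ/2 ⊕ ℤ/6

Derivation:
rank_ℚ(R)=2; free=4−2=2
SNF(R) diag = [2, 6] → torsion [2, 6]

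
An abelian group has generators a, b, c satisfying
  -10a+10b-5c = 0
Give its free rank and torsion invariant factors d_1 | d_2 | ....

rank_ℚ(R)=1; free=3−1=2
SNF(R) diag = [5] → torsion [5]

Answer: M ≅ ℤ^2 ⊕ ℤ/5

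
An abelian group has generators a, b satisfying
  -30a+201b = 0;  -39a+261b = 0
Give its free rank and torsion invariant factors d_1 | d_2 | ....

rank_ℚ(R)=2; free=2−2=0
SNF(R) diag = [3, 3] → torsion [3, 3]

Answer: M ≅ ℤ/3 ⊕ ℤ/3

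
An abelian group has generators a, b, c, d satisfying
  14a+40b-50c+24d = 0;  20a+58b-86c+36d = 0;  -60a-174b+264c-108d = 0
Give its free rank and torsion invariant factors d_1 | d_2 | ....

rank_ℚ(R)=3; free=4−3=1
SNF(R) diag = [2, 6, 6] → torsion [2, 6, 6]

Answer: M ≅ ℤ^1 ⊕ ℤ/2 ⊕ ℤ/6 ⊕ ℤ/6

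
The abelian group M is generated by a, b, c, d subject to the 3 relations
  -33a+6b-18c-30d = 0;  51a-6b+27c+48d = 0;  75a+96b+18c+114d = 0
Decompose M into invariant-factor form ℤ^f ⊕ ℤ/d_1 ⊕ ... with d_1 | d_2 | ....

Answer: M ≅ ℤ^1 ⊕ ℤ/3 ⊕ ℤ/9 ⊕ ℤ/18

Derivation:
rank_ℚ(R)=3; free=4−3=1
SNF(R) diag = [3, 9, 18] → torsion [3, 9, 18]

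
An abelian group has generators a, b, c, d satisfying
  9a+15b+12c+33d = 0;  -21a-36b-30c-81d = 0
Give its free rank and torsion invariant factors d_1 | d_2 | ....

rank_ℚ(R)=2; free=4−2=2
SNF(R) diag = [3, 3] → torsion [3, 3]

Answer: M ≅ ℤ^2 ⊕ ℤ/3 ⊕ ℤ/3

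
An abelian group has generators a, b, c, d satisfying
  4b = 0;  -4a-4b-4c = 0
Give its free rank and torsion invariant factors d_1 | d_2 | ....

rank_ℚ(R)=2; free=4−2=2
SNF(R) diag = [4, 4] → torsion [4, 4]

Answer: M ≅ ℤ^2 ⊕ ℤ/4 ⊕ ℤ/4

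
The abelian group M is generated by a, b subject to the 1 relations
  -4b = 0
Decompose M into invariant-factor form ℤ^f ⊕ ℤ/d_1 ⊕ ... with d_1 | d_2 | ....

rank_ℚ(R)=1; free=2−1=1
SNF(R) diag = [4] → torsion [4]

Answer: M ≅ ℤ^1 ⊕ ℤ/4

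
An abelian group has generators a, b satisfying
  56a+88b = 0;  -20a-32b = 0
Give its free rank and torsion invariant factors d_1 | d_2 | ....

Answer: M ≅ ℤ/4 ⊕ ℤ/8

Derivation:
rank_ℚ(R)=2; free=2−2=0
SNF(R) diag = [4, 8] → torsion [4, 8]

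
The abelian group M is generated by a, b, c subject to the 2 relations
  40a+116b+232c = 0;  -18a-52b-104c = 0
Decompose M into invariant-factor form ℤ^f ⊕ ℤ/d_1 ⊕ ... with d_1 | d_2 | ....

Answer: M ≅ ℤ^1 ⊕ ℤ/2 ⊕ ℤ/4

Derivation:
rank_ℚ(R)=2; free=3−2=1
SNF(R) diag = [2, 4] → torsion [2, 4]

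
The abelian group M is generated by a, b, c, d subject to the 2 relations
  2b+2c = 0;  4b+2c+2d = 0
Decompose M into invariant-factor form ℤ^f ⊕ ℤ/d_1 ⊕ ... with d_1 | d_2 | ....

Answer: M ≅ ℤ^2 ⊕ ℤ/2 ⊕ ℤ/2

Derivation:
rank_ℚ(R)=2; free=4−2=2
SNF(R) diag = [2, 2] → torsion [2, 2]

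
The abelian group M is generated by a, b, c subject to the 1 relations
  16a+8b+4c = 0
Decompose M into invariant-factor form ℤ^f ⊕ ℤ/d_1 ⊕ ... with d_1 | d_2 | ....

rank_ℚ(R)=1; free=3−1=2
SNF(R) diag = [4] → torsion [4]

Answer: M ≅ ℤ^2 ⊕ ℤ/4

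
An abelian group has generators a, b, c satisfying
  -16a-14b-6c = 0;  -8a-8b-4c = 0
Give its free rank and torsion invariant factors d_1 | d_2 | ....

rank_ℚ(R)=2; free=3−2=1
SNF(R) diag = [2, 4] → torsion [2, 4]

Answer: M ≅ ℤ^1 ⊕ ℤ/2 ⊕ ℤ/4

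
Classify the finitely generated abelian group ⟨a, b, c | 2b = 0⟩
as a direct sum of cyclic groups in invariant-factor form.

rank_ℚ(R)=1; free=3−1=2
SNF(R) diag = [2] → torsion [2]

Answer: M ≅ ℤ^2 ⊕ ℤ/2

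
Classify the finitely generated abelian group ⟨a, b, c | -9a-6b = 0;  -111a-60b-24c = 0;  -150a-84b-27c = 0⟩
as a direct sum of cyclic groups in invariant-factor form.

rank_ℚ(R)=3; free=3−3=0
SNF(R) diag = [3, 3, 6] → torsion [3, 3, 6]

Answer: M ≅ ℤ/3 ⊕ ℤ/3 ⊕ ℤ/6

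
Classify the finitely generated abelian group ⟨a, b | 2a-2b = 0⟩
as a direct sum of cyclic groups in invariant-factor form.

rank_ℚ(R)=1; free=2−1=1
SNF(R) diag = [2] → torsion [2]

Answer: M ≅ ℤ^1 ⊕ ℤ/2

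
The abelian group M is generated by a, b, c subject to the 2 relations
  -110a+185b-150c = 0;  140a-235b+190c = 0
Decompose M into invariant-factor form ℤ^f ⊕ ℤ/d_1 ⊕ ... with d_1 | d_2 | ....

rank_ℚ(R)=2; free=3−2=1
SNF(R) diag = [5, 10] → torsion [5, 10]

Answer: M ≅ ℤ^1 ⊕ ℤ/5 ⊕ ℤ/10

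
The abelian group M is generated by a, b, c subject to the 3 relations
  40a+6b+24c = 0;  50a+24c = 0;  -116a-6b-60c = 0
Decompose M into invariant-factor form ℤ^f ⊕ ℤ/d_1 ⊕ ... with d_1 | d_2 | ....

rank_ℚ(R)=3; free=3−3=0
SNF(R) diag = [2, 6, 12] → torsion [2, 6, 12]

Answer: M ≅ ℤ/2 ⊕ ℤ/6 ⊕ ℤ/12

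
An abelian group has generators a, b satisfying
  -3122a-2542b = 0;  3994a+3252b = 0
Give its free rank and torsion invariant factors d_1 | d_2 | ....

Answer: M ≅ ℤ/2 ⊕ ℤ/2

Derivation:
rank_ℚ(R)=2; free=2−2=0
SNF(R) diag = [2, 2] → torsion [2, 2]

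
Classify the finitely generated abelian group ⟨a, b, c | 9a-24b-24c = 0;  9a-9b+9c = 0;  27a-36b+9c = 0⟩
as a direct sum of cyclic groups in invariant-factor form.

Answer: M ≅ ℤ/3 ⊕ ℤ/9 ⊕ ℤ/9

Derivation:
rank_ℚ(R)=3; free=3−3=0
SNF(R) diag = [3, 9, 9] → torsion [3, 9, 9]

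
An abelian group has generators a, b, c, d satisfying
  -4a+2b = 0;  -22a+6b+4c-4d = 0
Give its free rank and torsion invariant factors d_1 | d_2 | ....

Answer: M ≅ ℤ^2 ⊕ ℤ/2 ⊕ ℤ/2

Derivation:
rank_ℚ(R)=2; free=4−2=2
SNF(R) diag = [2, 2] → torsion [2, 2]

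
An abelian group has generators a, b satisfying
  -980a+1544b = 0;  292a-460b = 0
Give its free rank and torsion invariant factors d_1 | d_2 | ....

Answer: M ≅ ℤ/4 ⊕ ℤ/12

Derivation:
rank_ℚ(R)=2; free=2−2=0
SNF(R) diag = [4, 12] → torsion [4, 12]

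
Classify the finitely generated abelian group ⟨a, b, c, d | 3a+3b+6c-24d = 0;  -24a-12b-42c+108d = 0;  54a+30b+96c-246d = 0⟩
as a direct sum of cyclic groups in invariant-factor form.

Answer: M ≅ ℤ^1 ⊕ ℤ/3 ⊕ ℤ/6 ⊕ ℤ/18

Derivation:
rank_ℚ(R)=3; free=4−3=1
SNF(R) diag = [3, 6, 18] → torsion [3, 6, 18]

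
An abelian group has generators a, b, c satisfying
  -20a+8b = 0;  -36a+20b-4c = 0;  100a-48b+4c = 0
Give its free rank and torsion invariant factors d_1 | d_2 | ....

Answer: M ≅ ℤ/4 ⊕ ℤ/4 ⊕ ℤ/12

Derivation:
rank_ℚ(R)=3; free=3−3=0
SNF(R) diag = [4, 4, 12] → torsion [4, 4, 12]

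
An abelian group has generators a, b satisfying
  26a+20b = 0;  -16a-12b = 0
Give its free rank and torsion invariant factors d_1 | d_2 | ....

Answer: M ≅ ℤ/2 ⊕ ℤ/4

Derivation:
rank_ℚ(R)=2; free=2−2=0
SNF(R) diag = [2, 4] → torsion [2, 4]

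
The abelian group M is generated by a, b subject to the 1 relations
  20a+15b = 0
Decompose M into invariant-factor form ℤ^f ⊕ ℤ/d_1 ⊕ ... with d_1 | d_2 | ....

Answer: M ≅ ℤ^1 ⊕ ℤ/5

Derivation:
rank_ℚ(R)=1; free=2−1=1
SNF(R) diag = [5] → torsion [5]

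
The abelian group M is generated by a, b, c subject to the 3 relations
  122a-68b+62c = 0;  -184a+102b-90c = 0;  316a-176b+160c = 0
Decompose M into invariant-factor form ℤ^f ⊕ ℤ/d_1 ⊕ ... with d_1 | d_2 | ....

rank_ℚ(R)=3; free=3−3=0
SNF(R) diag = [2, 2, 4] → torsion [2, 2, 4]

Answer: M ≅ ℤ/2 ⊕ ℤ/2 ⊕ ℤ/4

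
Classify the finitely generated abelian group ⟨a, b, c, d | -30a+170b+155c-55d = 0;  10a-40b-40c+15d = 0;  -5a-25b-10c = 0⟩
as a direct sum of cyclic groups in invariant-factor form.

Answer: M ≅ ℤ^1 ⊕ ℤ/5 ⊕ ℤ/5 ⊕ ℤ/15

Derivation:
rank_ℚ(R)=3; free=4−3=1
SNF(R) diag = [5, 5, 15] → torsion [5, 5, 15]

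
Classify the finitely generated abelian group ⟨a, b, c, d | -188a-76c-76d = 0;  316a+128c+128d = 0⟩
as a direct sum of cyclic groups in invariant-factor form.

Answer: M ≅ ℤ^2 ⊕ ℤ/4 ⊕ ℤ/12

Derivation:
rank_ℚ(R)=2; free=4−2=2
SNF(R) diag = [4, 12] → torsion [4, 12]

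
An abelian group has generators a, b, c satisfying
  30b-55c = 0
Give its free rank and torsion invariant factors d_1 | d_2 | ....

rank_ℚ(R)=1; free=3−1=2
SNF(R) diag = [5] → torsion [5]

Answer: M ≅ ℤ^2 ⊕ ℤ/5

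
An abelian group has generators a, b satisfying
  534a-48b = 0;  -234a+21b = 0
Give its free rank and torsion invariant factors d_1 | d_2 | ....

rank_ℚ(R)=2; free=2−2=0
SNF(R) diag = [3, 6] → torsion [3, 6]

Answer: M ≅ ℤ/3 ⊕ ℤ/6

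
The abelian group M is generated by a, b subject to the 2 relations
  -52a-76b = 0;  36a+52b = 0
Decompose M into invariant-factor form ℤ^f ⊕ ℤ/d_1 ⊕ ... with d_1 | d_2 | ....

Answer: M ≅ ℤ/4 ⊕ ℤ/8

Derivation:
rank_ℚ(R)=2; free=2−2=0
SNF(R) diag = [4, 8] → torsion [4, 8]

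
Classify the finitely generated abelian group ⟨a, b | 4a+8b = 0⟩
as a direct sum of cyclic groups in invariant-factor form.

Answer: M ≅ ℤ^1 ⊕ ℤ/4

Derivation:
rank_ℚ(R)=1; free=2−1=1
SNF(R) diag = [4] → torsion [4]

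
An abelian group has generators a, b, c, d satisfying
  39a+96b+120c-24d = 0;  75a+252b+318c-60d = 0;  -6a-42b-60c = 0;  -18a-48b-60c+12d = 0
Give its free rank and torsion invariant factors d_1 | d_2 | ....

Answer: M ≅ ℤ/3 ⊕ ℤ/6 ⊕ ℤ/6 ⊕ ℤ/12

Derivation:
rank_ℚ(R)=4; free=4−4=0
SNF(R) diag = [3, 6, 6, 12] → torsion [3, 6, 6, 12]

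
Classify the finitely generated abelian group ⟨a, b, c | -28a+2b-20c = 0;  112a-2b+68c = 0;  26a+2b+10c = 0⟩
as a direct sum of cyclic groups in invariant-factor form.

rank_ℚ(R)=3; free=3−3=0
SNF(R) diag = [2, 6, 12] → torsion [2, 6, 12]

Answer: M ≅ ℤ/2 ⊕ ℤ/6 ⊕ ℤ/12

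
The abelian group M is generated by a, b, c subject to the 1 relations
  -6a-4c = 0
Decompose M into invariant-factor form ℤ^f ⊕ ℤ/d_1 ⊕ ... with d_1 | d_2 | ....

rank_ℚ(R)=1; free=3−1=2
SNF(R) diag = [2] → torsion [2]

Answer: M ≅ ℤ^2 ⊕ ℤ/2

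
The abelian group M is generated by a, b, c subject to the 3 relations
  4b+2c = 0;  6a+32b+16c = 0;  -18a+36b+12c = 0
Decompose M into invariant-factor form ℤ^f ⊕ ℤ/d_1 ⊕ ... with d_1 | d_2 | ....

Answer: M ≅ ℤ/2 ⊕ ℤ/6 ⊕ ℤ/12

Derivation:
rank_ℚ(R)=3; free=3−3=0
SNF(R) diag = [2, 6, 12] → torsion [2, 6, 12]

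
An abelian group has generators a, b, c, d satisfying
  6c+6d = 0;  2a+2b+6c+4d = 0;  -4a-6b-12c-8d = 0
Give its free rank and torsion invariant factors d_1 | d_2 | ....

Answer: M ≅ ℤ^1 ⊕ ℤ/2 ⊕ ℤ/2 ⊕ ℤ/6

Derivation:
rank_ℚ(R)=3; free=4−3=1
SNF(R) diag = [2, 2, 6] → torsion [2, 2, 6]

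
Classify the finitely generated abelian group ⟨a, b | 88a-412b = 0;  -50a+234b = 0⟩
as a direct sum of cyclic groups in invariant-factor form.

rank_ℚ(R)=2; free=2−2=0
SNF(R) diag = [2, 4] → torsion [2, 4]

Answer: M ≅ ℤ/2 ⊕ ℤ/4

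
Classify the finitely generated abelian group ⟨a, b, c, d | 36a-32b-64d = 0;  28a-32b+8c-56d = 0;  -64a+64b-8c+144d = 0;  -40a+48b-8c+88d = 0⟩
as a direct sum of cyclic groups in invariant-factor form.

Answer: M ≅ ℤ/4 ⊕ ℤ/8 ⊕ ℤ/24 ⊕ ℤ/48

Derivation:
rank_ℚ(R)=4; free=4−4=0
SNF(R) diag = [4, 8, 24, 48] → torsion [4, 8, 24, 48]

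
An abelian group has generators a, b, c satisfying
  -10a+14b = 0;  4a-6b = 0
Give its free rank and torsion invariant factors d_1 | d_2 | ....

rank_ℚ(R)=2; free=3−2=1
SNF(R) diag = [2, 2] → torsion [2, 2]

Answer: M ≅ ℤ^1 ⊕ ℤ/2 ⊕ ℤ/2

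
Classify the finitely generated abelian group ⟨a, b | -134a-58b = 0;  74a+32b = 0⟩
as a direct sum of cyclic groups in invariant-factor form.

rank_ℚ(R)=2; free=2−2=0
SNF(R) diag = [2, 2] → torsion [2, 2]

Answer: M ≅ ℤ/2 ⊕ ℤ/2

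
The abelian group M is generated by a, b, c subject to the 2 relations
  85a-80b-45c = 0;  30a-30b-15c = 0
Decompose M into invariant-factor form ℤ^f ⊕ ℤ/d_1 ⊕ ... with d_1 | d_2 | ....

Answer: M ≅ ℤ^1 ⊕ ℤ/5 ⊕ ℤ/15

Derivation:
rank_ℚ(R)=2; free=3−2=1
SNF(R) diag = [5, 15] → torsion [5, 15]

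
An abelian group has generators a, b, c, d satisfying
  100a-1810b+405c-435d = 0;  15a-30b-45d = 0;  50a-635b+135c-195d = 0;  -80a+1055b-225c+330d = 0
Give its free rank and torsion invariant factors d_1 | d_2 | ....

Answer: M ≅ ℤ/5 ⊕ ℤ/15 ⊕ ℤ/45 ⊕ ℤ/45

Derivation:
rank_ℚ(R)=4; free=4−4=0
SNF(R) diag = [5, 15, 45, 45] → torsion [5, 15, 45, 45]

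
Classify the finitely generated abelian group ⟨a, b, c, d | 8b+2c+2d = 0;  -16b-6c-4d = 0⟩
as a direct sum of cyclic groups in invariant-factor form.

rank_ℚ(R)=2; free=4−2=2
SNF(R) diag = [2, 2] → torsion [2, 2]

Answer: M ≅ ℤ^2 ⊕ ℤ/2 ⊕ ℤ/2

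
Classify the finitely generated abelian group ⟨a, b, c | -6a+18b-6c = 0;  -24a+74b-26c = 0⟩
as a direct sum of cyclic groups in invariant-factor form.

Answer: M ≅ ℤ^1 ⊕ ℤ/2 ⊕ ℤ/6

Derivation:
rank_ℚ(R)=2; free=3−2=1
SNF(R) diag = [2, 6] → torsion [2, 6]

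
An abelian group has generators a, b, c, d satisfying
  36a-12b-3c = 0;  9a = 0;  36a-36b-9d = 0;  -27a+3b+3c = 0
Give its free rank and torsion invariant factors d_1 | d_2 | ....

Answer: M ≅ ℤ/3 ⊕ ℤ/9 ⊕ ℤ/9 ⊕ ℤ/9

Derivation:
rank_ℚ(R)=4; free=4−4=0
SNF(R) diag = [3, 9, 9, 9] → torsion [3, 9, 9, 9]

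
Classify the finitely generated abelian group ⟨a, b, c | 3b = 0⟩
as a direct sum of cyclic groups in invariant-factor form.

Answer: M ≅ ℤ^2 ⊕ ℤ/3

Derivation:
rank_ℚ(R)=1; free=3−1=2
SNF(R) diag = [3] → torsion [3]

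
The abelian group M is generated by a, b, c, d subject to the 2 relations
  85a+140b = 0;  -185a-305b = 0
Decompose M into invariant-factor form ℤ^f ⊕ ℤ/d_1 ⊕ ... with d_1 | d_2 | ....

rank_ℚ(R)=2; free=4−2=2
SNF(R) diag = [5, 5] → torsion [5, 5]

Answer: M ≅ ℤ^2 ⊕ ℤ/5 ⊕ ℤ/5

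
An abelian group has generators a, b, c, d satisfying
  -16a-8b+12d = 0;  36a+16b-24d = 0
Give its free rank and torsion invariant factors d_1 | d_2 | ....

rank_ℚ(R)=2; free=4−2=2
SNF(R) diag = [4, 4] → torsion [4, 4]

Answer: M ≅ ℤ^2 ⊕ ℤ/4 ⊕ ℤ/4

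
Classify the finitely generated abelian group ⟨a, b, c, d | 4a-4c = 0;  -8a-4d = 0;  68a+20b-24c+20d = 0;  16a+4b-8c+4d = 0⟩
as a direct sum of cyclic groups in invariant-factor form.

rank_ℚ(R)=4; free=4−4=0
SNF(R) diag = [4, 4, 4, 4] → torsion [4, 4, 4, 4]

Answer: M ≅ ℤ/4 ⊕ ℤ/4 ⊕ ℤ/4 ⊕ ℤ/4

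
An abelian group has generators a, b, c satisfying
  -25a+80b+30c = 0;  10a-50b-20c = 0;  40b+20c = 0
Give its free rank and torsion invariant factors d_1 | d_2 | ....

rank_ℚ(R)=3; free=3−3=0
SNF(R) diag = [5, 10, 20] → torsion [5, 10, 20]

Answer: M ≅ ℤ/5 ⊕ ℤ/10 ⊕ ℤ/20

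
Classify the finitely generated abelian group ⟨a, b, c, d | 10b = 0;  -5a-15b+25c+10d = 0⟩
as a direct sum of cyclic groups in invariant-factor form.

rank_ℚ(R)=2; free=4−2=2
SNF(R) diag = [5, 10] → torsion [5, 10]

Answer: M ≅ ℤ^2 ⊕ ℤ/5 ⊕ ℤ/10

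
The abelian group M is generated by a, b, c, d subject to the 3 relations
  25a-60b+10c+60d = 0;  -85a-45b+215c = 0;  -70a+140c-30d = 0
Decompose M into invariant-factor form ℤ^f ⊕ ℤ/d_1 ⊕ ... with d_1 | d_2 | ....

Answer: M ≅ ℤ^1 ⊕ ℤ/5 ⊕ ℤ/15 ⊕ ℤ/30

Derivation:
rank_ℚ(R)=3; free=4−3=1
SNF(R) diag = [5, 15, 30] → torsion [5, 15, 30]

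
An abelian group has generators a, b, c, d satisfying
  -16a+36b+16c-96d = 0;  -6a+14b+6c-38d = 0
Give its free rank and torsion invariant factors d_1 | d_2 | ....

Answer: M ≅ ℤ^2 ⊕ ℤ/2 ⊕ ℤ/4

Derivation:
rank_ℚ(R)=2; free=4−2=2
SNF(R) diag = [2, 4] → torsion [2, 4]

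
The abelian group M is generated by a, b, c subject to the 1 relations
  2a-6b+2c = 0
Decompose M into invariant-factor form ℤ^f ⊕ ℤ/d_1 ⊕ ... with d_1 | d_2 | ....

Answer: M ≅ ℤ^2 ⊕ ℤ/2

Derivation:
rank_ℚ(R)=1; free=3−1=2
SNF(R) diag = [2] → torsion [2]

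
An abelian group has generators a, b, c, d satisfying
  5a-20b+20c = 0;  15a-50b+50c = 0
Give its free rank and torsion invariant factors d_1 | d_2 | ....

Answer: M ≅ ℤ^2 ⊕ ℤ/5 ⊕ ℤ/10

Derivation:
rank_ℚ(R)=2; free=4−2=2
SNF(R) diag = [5, 10] → torsion [5, 10]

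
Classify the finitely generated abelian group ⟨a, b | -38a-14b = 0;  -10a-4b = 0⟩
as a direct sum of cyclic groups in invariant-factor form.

rank_ℚ(R)=2; free=2−2=0
SNF(R) diag = [2, 6] → torsion [2, 6]

Answer: M ≅ ℤ/2 ⊕ ℤ/6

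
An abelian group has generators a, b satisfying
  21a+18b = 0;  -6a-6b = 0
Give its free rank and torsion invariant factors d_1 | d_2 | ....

Answer: M ≅ ℤ/3 ⊕ ℤ/6

Derivation:
rank_ℚ(R)=2; free=2−2=0
SNF(R) diag = [3, 6] → torsion [3, 6]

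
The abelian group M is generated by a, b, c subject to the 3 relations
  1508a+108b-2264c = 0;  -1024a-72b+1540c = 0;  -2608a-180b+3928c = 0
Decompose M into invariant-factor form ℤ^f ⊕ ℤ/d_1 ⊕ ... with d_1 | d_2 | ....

rank_ℚ(R)=3; free=3−3=0
SNF(R) diag = [4, 12, 36] → torsion [4, 12, 36]

Answer: M ≅ ℤ/4 ⊕ ℤ/12 ⊕ ℤ/36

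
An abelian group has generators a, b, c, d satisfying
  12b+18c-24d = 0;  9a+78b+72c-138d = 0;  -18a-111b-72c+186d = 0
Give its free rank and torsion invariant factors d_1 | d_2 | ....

Answer: M ≅ ℤ^1 ⊕ ℤ/3 ⊕ ℤ/9 ⊕ ℤ/18

Derivation:
rank_ℚ(R)=3; free=4−3=1
SNF(R) diag = [3, 9, 18] → torsion [3, 9, 18]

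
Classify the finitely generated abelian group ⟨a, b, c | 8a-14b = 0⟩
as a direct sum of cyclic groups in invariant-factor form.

Answer: M ≅ ℤ^2 ⊕ ℤ/2

Derivation:
rank_ℚ(R)=1; free=3−1=2
SNF(R) diag = [2] → torsion [2]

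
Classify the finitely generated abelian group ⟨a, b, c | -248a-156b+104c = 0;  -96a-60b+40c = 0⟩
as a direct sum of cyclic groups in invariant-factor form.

Answer: M ≅ ℤ^1 ⊕ ℤ/4 ⊕ ℤ/8

Derivation:
rank_ℚ(R)=2; free=3−2=1
SNF(R) diag = [4, 8] → torsion [4, 8]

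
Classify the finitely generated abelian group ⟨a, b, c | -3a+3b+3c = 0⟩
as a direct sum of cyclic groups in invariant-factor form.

rank_ℚ(R)=1; free=3−1=2
SNF(R) diag = [3] → torsion [3]

Answer: M ≅ ℤ^2 ⊕ ℤ/3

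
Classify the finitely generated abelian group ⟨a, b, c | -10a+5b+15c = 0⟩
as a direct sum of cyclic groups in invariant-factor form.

rank_ℚ(R)=1; free=3−1=2
SNF(R) diag = [5] → torsion [5]

Answer: M ≅ ℤ^2 ⊕ ℤ/5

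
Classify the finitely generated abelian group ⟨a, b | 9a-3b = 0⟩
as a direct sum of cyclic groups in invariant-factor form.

rank_ℚ(R)=1; free=2−1=1
SNF(R) diag = [3] → torsion [3]

Answer: M ≅ ℤ^1 ⊕ ℤ/3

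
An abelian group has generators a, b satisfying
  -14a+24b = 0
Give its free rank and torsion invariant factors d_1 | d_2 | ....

rank_ℚ(R)=1; free=2−1=1
SNF(R) diag = [2] → torsion [2]

Answer: M ≅ ℤ^1 ⊕ ℤ/2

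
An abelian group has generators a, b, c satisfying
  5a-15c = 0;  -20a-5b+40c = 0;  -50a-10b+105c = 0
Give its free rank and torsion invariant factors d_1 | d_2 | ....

Answer: M ≅ ℤ/5 ⊕ ℤ/5 ⊕ ℤ/5

Derivation:
rank_ℚ(R)=3; free=3−3=0
SNF(R) diag = [5, 5, 5] → torsion [5, 5, 5]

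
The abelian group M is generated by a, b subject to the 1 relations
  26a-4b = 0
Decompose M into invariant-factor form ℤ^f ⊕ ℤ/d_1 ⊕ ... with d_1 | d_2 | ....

rank_ℚ(R)=1; free=2−1=1
SNF(R) diag = [2] → torsion [2]

Answer: M ≅ ℤ^1 ⊕ ℤ/2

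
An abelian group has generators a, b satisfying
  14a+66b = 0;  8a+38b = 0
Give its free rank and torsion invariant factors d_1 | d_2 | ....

rank_ℚ(R)=2; free=2−2=0
SNF(R) diag = [2, 2] → torsion [2, 2]

Answer: M ≅ ℤ/2 ⊕ ℤ/2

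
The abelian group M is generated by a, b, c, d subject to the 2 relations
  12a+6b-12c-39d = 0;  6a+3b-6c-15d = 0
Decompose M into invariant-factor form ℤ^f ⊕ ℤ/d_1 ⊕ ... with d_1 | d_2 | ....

Answer: M ≅ ℤ^2 ⊕ ℤ/3 ⊕ ℤ/9

Derivation:
rank_ℚ(R)=2; free=4−2=2
SNF(R) diag = [3, 9] → torsion [3, 9]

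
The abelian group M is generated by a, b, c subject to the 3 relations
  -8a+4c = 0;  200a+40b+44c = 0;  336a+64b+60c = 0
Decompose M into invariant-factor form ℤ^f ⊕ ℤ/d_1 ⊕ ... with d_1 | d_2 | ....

Answer: M ≅ ℤ/4 ⊕ ℤ/8 ⊕ ℤ/24

Derivation:
rank_ℚ(R)=3; free=3−3=0
SNF(R) diag = [4, 8, 24] → torsion [4, 8, 24]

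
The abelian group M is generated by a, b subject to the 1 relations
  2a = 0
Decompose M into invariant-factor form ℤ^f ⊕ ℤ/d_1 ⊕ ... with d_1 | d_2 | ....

rank_ℚ(R)=1; free=2−1=1
SNF(R) diag = [2] → torsion [2]

Answer: M ≅ ℤ^1 ⊕ ℤ/2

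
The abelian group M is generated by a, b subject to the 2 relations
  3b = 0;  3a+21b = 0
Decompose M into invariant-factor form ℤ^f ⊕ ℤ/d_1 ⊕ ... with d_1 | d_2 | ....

rank_ℚ(R)=2; free=2−2=0
SNF(R) diag = [3, 3] → torsion [3, 3]

Answer: M ≅ ℤ/3 ⊕ ℤ/3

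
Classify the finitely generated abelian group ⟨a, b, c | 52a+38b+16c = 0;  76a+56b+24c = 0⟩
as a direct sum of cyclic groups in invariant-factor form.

Answer: M ≅ ℤ^1 ⊕ ℤ/2 ⊕ ℤ/4

Derivation:
rank_ℚ(R)=2; free=3−2=1
SNF(R) diag = [2, 4] → torsion [2, 4]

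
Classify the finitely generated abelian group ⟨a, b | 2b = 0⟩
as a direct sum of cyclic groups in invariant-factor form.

rank_ℚ(R)=1; free=2−1=1
SNF(R) diag = [2] → torsion [2]

Answer: M ≅ ℤ^1 ⊕ ℤ/2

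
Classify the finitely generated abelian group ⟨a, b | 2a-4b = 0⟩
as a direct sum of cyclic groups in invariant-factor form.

rank_ℚ(R)=1; free=2−1=1
SNF(R) diag = [2] → torsion [2]

Answer: M ≅ ℤ^1 ⊕ ℤ/2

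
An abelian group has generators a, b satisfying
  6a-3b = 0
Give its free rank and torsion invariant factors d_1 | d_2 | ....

Answer: M ≅ ℤ^1 ⊕ ℤ/3

Derivation:
rank_ℚ(R)=1; free=2−1=1
SNF(R) diag = [3] → torsion [3]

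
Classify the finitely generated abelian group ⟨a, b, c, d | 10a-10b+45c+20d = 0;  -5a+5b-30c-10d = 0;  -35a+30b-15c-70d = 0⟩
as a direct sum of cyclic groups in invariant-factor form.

rank_ℚ(R)=3; free=4−3=1
SNF(R) diag = [5, 5, 15] → torsion [5, 5, 15]

Answer: M ≅ ℤ^1 ⊕ ℤ/5 ⊕ ℤ/5 ⊕ ℤ/15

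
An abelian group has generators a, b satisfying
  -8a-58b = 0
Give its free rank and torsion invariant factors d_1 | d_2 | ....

Answer: M ≅ ℤ^1 ⊕ ℤ/2

Derivation:
rank_ℚ(R)=1; free=2−1=1
SNF(R) diag = [2] → torsion [2]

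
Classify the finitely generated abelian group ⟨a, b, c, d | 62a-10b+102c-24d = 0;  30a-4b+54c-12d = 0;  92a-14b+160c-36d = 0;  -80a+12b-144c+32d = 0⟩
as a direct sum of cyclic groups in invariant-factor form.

Answer: M ≅ ℤ/2 ⊕ ℤ/2 ⊕ ℤ/4 ⊕ ℤ/8

Derivation:
rank_ℚ(R)=4; free=4−4=0
SNF(R) diag = [2, 2, 4, 8] → torsion [2, 2, 4, 8]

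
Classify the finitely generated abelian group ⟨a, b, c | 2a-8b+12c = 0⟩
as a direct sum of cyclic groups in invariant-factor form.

Answer: M ≅ ℤ^2 ⊕ ℤ/2

Derivation:
rank_ℚ(R)=1; free=3−1=2
SNF(R) diag = [2] → torsion [2]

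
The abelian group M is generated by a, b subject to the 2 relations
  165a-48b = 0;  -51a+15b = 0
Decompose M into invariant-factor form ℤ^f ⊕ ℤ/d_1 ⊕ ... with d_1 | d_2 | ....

rank_ℚ(R)=2; free=2−2=0
SNF(R) diag = [3, 9] → torsion [3, 9]

Answer: M ≅ ℤ/3 ⊕ ℤ/9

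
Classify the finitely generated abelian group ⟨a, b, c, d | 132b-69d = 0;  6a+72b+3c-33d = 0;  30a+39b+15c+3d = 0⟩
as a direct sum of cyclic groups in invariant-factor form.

Answer: M ≅ ℤ^1 ⊕ ℤ/3 ⊕ ℤ/3 ⊕ ℤ/9

Derivation:
rank_ℚ(R)=3; free=4−3=1
SNF(R) diag = [3, 3, 9] → torsion [3, 3, 9]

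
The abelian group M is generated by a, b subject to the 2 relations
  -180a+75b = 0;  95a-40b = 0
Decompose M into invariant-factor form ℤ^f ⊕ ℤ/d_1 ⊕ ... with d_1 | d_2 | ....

Answer: M ≅ ℤ/5 ⊕ ℤ/15

Derivation:
rank_ℚ(R)=2; free=2−2=0
SNF(R) diag = [5, 15] → torsion [5, 15]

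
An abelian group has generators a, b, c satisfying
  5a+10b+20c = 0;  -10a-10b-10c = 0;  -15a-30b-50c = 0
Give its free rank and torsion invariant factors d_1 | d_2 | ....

Answer: M ≅ ℤ/5 ⊕ ℤ/10 ⊕ ℤ/10

Derivation:
rank_ℚ(R)=3; free=3−3=0
SNF(R) diag = [5, 10, 10] → torsion [5, 10, 10]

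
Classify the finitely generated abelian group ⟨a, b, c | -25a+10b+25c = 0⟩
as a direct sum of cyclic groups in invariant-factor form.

rank_ℚ(R)=1; free=3−1=2
SNF(R) diag = [5] → torsion [5]

Answer: M ≅ ℤ^2 ⊕ ℤ/5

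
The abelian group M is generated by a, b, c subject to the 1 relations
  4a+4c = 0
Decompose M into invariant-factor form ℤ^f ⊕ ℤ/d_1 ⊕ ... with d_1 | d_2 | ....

rank_ℚ(R)=1; free=3−1=2
SNF(R) diag = [4] → torsion [4]

Answer: M ≅ ℤ^2 ⊕ ℤ/4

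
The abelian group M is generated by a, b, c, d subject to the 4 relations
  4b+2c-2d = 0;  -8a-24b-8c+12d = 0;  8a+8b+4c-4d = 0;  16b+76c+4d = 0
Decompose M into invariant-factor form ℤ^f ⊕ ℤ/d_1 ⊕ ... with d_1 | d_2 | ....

Answer: M ≅ ℤ/2 ⊕ ℤ/4 ⊕ ℤ/8 ⊕ ℤ/24

Derivation:
rank_ℚ(R)=4; free=4−4=0
SNF(R) diag = [2, 4, 8, 24] → torsion [2, 4, 8, 24]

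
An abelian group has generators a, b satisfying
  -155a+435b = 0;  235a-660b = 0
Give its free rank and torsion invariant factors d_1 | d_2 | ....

rank_ℚ(R)=2; free=2−2=0
SNF(R) diag = [5, 15] → torsion [5, 15]

Answer: M ≅ ℤ/5 ⊕ ℤ/15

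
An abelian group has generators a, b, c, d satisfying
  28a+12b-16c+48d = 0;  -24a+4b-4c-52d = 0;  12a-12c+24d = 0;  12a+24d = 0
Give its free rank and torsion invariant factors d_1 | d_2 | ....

Answer: M ≅ ℤ/4 ⊕ ℤ/4 ⊕ ℤ/12 ⊕ ℤ/12

Derivation:
rank_ℚ(R)=4; free=4−4=0
SNF(R) diag = [4, 4, 12, 12] → torsion [4, 4, 12, 12]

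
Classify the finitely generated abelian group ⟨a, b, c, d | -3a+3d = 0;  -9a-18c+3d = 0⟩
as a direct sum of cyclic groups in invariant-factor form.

Answer: M ≅ ℤ^2 ⊕ ℤ/3 ⊕ ℤ/6

Derivation:
rank_ℚ(R)=2; free=4−2=2
SNF(R) diag = [3, 6] → torsion [3, 6]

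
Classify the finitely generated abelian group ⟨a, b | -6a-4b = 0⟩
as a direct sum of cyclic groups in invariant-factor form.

Answer: M ≅ ℤ^1 ⊕ ℤ/2

Derivation:
rank_ℚ(R)=1; free=2−1=1
SNF(R) diag = [2] → torsion [2]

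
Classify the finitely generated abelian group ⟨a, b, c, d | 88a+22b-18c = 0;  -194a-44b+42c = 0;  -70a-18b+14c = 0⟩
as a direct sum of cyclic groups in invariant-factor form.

Answer: M ≅ ℤ^1 ⊕ ℤ/2 ⊕ ℤ/2 ⊕ ℤ/6

Derivation:
rank_ℚ(R)=3; free=4−3=1
SNF(R) diag = [2, 2, 6] → torsion [2, 2, 6]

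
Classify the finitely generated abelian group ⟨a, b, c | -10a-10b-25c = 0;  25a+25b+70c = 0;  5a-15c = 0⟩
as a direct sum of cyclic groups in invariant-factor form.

Answer: M ≅ ℤ/5 ⊕ ℤ/5 ⊕ ℤ/15

Derivation:
rank_ℚ(R)=3; free=3−3=0
SNF(R) diag = [5, 5, 15] → torsion [5, 5, 15]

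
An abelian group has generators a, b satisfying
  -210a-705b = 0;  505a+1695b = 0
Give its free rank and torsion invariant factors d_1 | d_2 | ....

rank_ℚ(R)=2; free=2−2=0
SNF(R) diag = [5, 15] → torsion [5, 15]

Answer: M ≅ ℤ/5 ⊕ ℤ/15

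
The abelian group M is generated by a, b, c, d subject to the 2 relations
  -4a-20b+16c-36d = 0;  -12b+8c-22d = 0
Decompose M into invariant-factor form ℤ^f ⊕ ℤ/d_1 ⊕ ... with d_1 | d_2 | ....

rank_ℚ(R)=2; free=4−2=2
SNF(R) diag = [2, 4] → torsion [2, 4]

Answer: M ≅ ℤ^2 ⊕ ℤ/2 ⊕ ℤ/4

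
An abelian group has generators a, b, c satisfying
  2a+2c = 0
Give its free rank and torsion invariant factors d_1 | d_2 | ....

Answer: M ≅ ℤ^2 ⊕ ℤ/2

Derivation:
rank_ℚ(R)=1; free=3−1=2
SNF(R) diag = [2] → torsion [2]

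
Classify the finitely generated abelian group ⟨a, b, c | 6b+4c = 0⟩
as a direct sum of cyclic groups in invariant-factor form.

Answer: M ≅ ℤ^2 ⊕ ℤ/2

Derivation:
rank_ℚ(R)=1; free=3−1=2
SNF(R) diag = [2] → torsion [2]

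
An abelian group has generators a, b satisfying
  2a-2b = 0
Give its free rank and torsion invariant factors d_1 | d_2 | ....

rank_ℚ(R)=1; free=2−1=1
SNF(R) diag = [2] → torsion [2]

Answer: M ≅ ℤ^1 ⊕ ℤ/2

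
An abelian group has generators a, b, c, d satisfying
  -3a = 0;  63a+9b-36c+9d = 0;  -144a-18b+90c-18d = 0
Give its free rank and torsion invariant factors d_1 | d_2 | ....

Answer: M ≅ ℤ^1 ⊕ ℤ/3 ⊕ ℤ/9 ⊕ ℤ/18

Derivation:
rank_ℚ(R)=3; free=4−3=1
SNF(R) diag = [3, 9, 18] → torsion [3, 9, 18]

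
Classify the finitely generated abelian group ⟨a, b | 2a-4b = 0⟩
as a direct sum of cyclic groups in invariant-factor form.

Answer: M ≅ ℤ^1 ⊕ ℤ/2

Derivation:
rank_ℚ(R)=1; free=2−1=1
SNF(R) diag = [2] → torsion [2]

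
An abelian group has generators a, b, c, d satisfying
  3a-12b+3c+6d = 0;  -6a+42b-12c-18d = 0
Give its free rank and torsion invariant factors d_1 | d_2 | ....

rank_ℚ(R)=2; free=4−2=2
SNF(R) diag = [3, 6] → torsion [3, 6]

Answer: M ≅ ℤ^2 ⊕ ℤ/3 ⊕ ℤ/6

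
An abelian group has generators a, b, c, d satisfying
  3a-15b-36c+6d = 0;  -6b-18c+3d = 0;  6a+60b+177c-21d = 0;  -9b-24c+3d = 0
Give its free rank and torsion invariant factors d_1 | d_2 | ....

rank_ℚ(R)=4; free=4−4=0
SNF(R) diag = [3, 3, 3, 3] → torsion [3, 3, 3, 3]

Answer: M ≅ ℤ/3 ⊕ ℤ/3 ⊕ ℤ/3 ⊕ ℤ/3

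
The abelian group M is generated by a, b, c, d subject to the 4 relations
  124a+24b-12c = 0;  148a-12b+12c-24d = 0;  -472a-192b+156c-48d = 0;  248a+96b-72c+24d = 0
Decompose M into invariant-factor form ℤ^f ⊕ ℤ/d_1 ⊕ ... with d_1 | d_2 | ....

Answer: M ≅ ℤ/4 ⊕ ℤ/12 ⊕ ℤ/12 ⊕ ℤ/24

Derivation:
rank_ℚ(R)=4; free=4−4=0
SNF(R) diag = [4, 12, 12, 24] → torsion [4, 12, 12, 24]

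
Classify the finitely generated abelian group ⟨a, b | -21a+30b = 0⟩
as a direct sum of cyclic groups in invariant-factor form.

rank_ℚ(R)=1; free=2−1=1
SNF(R) diag = [3] → torsion [3]

Answer: M ≅ ℤ^1 ⊕ ℤ/3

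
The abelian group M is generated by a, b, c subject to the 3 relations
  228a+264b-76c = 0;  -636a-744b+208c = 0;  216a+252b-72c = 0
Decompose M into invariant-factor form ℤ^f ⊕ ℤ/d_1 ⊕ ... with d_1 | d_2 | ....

rank_ℚ(R)=3; free=3−3=0
SNF(R) diag = [4, 12, 36] → torsion [4, 12, 36]

Answer: M ≅ ℤ/4 ⊕ ℤ/12 ⊕ ℤ/36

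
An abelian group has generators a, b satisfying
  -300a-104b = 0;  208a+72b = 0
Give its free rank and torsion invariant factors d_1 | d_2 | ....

Answer: M ≅ ℤ/4 ⊕ ℤ/8

Derivation:
rank_ℚ(R)=2; free=2−2=0
SNF(R) diag = [4, 8] → torsion [4, 8]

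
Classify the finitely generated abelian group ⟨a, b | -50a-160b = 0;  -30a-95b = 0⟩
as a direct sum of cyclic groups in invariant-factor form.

rank_ℚ(R)=2; free=2−2=0
SNF(R) diag = [5, 10] → torsion [5, 10]

Answer: M ≅ ℤ/5 ⊕ ℤ/10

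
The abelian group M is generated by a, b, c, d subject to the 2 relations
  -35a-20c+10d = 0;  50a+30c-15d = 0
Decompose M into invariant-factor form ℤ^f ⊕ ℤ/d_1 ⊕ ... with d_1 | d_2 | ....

Answer: M ≅ ℤ^2 ⊕ ℤ/5 ⊕ ℤ/5

Derivation:
rank_ℚ(R)=2; free=4−2=2
SNF(R) diag = [5, 5] → torsion [5, 5]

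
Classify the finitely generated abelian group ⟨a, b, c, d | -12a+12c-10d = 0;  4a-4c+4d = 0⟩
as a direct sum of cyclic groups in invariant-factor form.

Answer: M ≅ ℤ^2 ⊕ ℤ/2 ⊕ ℤ/4

Derivation:
rank_ℚ(R)=2; free=4−2=2
SNF(R) diag = [2, 4] → torsion [2, 4]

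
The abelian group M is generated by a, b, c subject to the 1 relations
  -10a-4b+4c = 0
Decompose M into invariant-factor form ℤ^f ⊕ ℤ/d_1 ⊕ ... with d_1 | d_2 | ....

rank_ℚ(R)=1; free=3−1=2
SNF(R) diag = [2] → torsion [2]

Answer: M ≅ ℤ^2 ⊕ ℤ/2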